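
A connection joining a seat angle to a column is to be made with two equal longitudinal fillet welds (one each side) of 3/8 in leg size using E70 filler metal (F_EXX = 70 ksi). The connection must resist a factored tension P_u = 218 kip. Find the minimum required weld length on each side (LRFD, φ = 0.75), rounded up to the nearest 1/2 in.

L = 13.5 in on each side

Throat t_e = 0.707 × 0.375 = 0.2651 in.
φr_n = 0.75 × 0.6 × 70 × 0.2651 = 8.351 kip/in.
L_req = P_u / φr_n = 218 / 8.351 = 26.1 in total.
Per side: 26.1 / 2 = 13.05 in.
Round up → use L = 13.5 in on each side.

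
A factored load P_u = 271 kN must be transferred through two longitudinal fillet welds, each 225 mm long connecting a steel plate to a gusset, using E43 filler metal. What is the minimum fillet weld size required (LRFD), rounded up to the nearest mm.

w = 5 mm

E43XX → F_EXX = 430 MPa.
Total weld length L = 450 mm.
Required throat t_e = P_u / (φ × 0.6 F_EXX × L) = 271 / (0.75 × 0.6 × 430 × 450 × 10⁻³) = 3.112 mm.
Required leg w = t_e / 0.707 = 4.402 mm → use 5 mm.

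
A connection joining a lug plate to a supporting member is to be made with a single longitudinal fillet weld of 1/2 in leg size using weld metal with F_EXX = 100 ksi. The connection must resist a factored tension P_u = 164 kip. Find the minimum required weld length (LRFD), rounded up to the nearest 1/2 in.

Throat t_e = 0.707 × 0.5 = 0.3535 in.
φr_n = 0.75 × 0.6 × 100 × 0.3535 = 15.91 kip/in.
L_req = P_u / φr_n = 164 / 15.91 = 10.31 in total.
Round up → use L = 10.5 in.

L = 10.5 in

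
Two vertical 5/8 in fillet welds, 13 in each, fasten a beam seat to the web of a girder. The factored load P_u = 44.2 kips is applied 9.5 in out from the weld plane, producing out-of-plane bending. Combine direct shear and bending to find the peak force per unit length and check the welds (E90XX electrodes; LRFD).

f_max ≈ 7.65 kip/in; adequate

E90XX → F_EXX = 90 ksi.
L_w = 2 × 13 = 26 in; section modulus (unit throat) S = 2 × L²/6 = 56.33 in².
Direct shear f_v = P/L_w = 44.2/26 = 1.7 kip/in.
Moment M = P × e = 44.2 × 9.5 = 419.9 kip·in; bending f_b = M/S = 7.454 kip/in.
f_max = √(f_v² + f_b²) = √(1.7² + 7.454²) = 7.645 kip/in.
φr_n = 0.75 × 0.6 × 90 × (0.707 × 0.625) = 17.9 kip/in → adequate.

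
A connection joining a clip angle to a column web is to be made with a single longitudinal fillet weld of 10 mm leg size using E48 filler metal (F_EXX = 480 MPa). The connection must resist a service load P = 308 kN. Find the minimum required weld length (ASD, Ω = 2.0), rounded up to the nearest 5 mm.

Throat t_e = 0.707 × 10 = 7.07 mm.
r_n/Ω = (0.6 × 480 × 7.07) / 2.0 = 1018 N/mm = 1.018 kN/mm.
L_req = P / (r_n/Ω) = 308 / 1.018 = 302.5 mm total.
Round up → use L = 305 mm.

L = 305 mm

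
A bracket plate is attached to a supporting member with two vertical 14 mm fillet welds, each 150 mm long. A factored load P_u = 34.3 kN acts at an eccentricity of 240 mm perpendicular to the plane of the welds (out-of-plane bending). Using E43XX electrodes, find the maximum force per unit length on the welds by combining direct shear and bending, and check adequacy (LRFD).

f_max ≈ 1100 N/mm; adequate

E43XX → F_EXX = 430 MPa.
L_w = 2 × 150 = 300 mm; section modulus (unit throat) S = 2 × L²/6 = 7500 mm².
Direct shear f_v = P/L_w = 34.3×10³/300 = 114.3 N/mm.
Moment M = P × e = 34.3×10³ × 240 = 8232000 N·mm; bending f_b = M/S = 1098 N/mm.
f_max = √(f_v² + f_b²) = √(114.3² + 1098²) = 1104 N/mm.
φr_n = 0.75 × 0.6 × 430 × (0.707 × 14) = 1915 N/mm → adequate.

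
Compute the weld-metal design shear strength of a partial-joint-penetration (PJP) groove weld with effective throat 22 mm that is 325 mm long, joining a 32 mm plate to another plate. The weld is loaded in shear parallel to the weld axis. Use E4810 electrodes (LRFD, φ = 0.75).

φR_n ≈ 1540 kN

E48XX → F_EXX = 480 MPa.
Effective throat (given) t_e = 22 mm.
A_we = 22 × 325 = 7150 mm².
F_nw = 0.6 F_EXX = 288 MPa.
φR_n = 0.75 × 288 × 7150 × 10⁻³ = 1544 kN.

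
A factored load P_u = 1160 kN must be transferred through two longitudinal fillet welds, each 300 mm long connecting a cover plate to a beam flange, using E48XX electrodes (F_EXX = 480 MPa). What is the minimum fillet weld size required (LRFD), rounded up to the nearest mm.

Total weld length L = 600 mm.
Required throat t_e = P_u / (φ × 0.6 F_EXX × L) = 1160 / (0.75 × 0.6 × 480 × 600 × 10⁻³) = 8.951 mm.
Required leg w = t_e / 0.707 = 12.66 mm → use 13 mm.

w = 13 mm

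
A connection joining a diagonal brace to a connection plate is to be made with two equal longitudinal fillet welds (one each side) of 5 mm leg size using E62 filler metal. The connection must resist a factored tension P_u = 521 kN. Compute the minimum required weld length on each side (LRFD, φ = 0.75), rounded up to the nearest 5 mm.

L = 265 mm on each side

E62XX → F_EXX = 620 MPa.
Throat t_e = 0.707 × 5 = 3.535 mm.
φr_n = 0.75 × 0.6 × 620 × 3.535 × 10⁻³ = 0.9863 kN/mm.
L_req = P_u / φr_n = 521 / 0.9863 = 528.3 mm total.
Per side: 528.3 / 2 = 264.1 mm.
Round up → use L = 265 mm on each side.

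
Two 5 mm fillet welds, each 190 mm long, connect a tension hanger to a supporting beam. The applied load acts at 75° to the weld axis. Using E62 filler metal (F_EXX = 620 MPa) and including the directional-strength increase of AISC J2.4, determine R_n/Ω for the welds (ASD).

R_n/Ω ≈ 368 kN

t_e = 0.707 × 5 = 3.535 mm; A_we = 3.535 × 380 = 1343 mm².
Directional factor: 1.0 + 0.5 sin^1.5(75°) = 1.475.
F_nw = 0.6 × 620 × 1.475 = 548.6 MPa.
R_n/Ω = (548.6 × 1343) / 2.0 × 10⁻³ = 368.5 kN.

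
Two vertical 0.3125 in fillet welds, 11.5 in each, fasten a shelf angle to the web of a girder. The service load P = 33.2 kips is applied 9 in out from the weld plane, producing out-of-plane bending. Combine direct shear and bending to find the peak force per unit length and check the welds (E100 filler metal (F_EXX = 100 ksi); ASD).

f_max ≈ 6.93 kip/in; NOT adequate

L_w = 2 × 11.5 = 23 in; section modulus (unit throat) S = 2 × L²/6 = 44.08 in².
Direct shear f_v = P/L_w = 33.2/23 = 1.443 kip/in.
Moment M = P × e = 33.2 × 9 = 298.8 kip·in; bending f_b = M/S = 6.778 kip/in.
f_max = √(f_v² + f_b²) = √(1.443² + 6.778²) = 6.93 kip/in.
r_n/Ω = (1/2.0) × 0.6 × 100 × (0.707 × 0.3125) = 6.628 kip/in → NOT adequate.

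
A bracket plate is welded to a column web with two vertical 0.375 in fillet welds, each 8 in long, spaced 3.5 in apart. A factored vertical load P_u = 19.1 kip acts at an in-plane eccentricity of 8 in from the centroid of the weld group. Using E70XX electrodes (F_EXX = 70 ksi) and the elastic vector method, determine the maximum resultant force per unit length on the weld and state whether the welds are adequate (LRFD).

f_max ≈ 5.55 kip/in; adequate

Total weld length L_w = 16 in. Treat welds as unit-width lines.
Polar moment about centroid: J = 2[d³/12 + d(b/2)²] = 2[8³/12 + 8×1.75²] = 134.3 in³.
Direct shear f_v = P/L_w = 19.1 / 16 = 1.194 kip/in (vertical).
Torsion M = P·e = 19.1 × 8 = 152.8 kip·in.
Critical point at (x, y) = (1.75, 4) from centroid. f_tx = M·y/J = 4.55 kip/in; f_ty = M·x/J = 1.991 kip/in.
Resultant f_max = √[f_tx² + (f_v + f_ty)²] = √[4.55² + (1.194 + 1.991)²] = 5.553 kip/in.
Capacity per unit length: φr_n = 0.75 × 0.6 × 70 × (0.707 × 0.375) = 8.351 kip/in.
5.553 ≤ 8.351 → adequate.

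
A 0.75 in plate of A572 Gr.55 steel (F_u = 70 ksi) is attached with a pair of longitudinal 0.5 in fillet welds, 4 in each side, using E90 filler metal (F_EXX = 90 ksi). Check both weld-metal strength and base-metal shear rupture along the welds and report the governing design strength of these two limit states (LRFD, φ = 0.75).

φR_n ≈ 115 kips (weld metal governs)

t_e = 0.707 × 0.5 = 0.3535 in; L = 8 in.
Weld metal: φR_n = 0.75 × 0.6 × 90 × 0.3535 × 8 = 114.5 kips.
Base metal (shear rupture): φR_n = 0.75 × 0.6 × 70 × 0.75 × 8 = 189 kips.
Governing: weld metal.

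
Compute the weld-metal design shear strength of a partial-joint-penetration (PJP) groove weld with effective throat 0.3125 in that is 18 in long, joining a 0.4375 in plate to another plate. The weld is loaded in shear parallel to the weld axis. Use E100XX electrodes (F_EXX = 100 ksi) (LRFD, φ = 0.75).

Effective throat (given) t_e = 0.3125 in.
A_we = 0.3125 × 18 = 5.625 in².
F_nw = 0.6 F_EXX = 60 ksi.
φR_n = 0.75 × 60 × 5.625 = 253.1 kips.

φR_n ≈ 253 kips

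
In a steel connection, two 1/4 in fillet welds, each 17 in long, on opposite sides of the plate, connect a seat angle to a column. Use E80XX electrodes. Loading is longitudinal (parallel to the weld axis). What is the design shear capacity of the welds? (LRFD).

E80XX → F_EXX = 80 ksi.
Effective throat t_e = 0.707 × 0.25 = 0.1767 in.
Total length L = 34 in; A_we = 0.1767 × 34 = 6.01 in².
F_nw = 0.6 F_EXX = 0.6 × 80 = 48 ksi.
φR_n = 0.75 × 48 × 6.01 = 216.3 kip.

φR_n ≈ 216 kip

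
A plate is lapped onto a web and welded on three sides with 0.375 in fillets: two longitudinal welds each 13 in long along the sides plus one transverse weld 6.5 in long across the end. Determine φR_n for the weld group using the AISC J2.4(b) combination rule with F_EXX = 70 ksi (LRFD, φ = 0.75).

φR_n ≈ 271 kips

t_e = 0.707 × 0.375 = 0.2651 in.
R_nwl = 0.6 × 70 × 0.2651 × 26 = 289.5 kips (longitudinal, 2 welds).
R_nwt = 0.6 × 70 × 0.2651 × 6.5 = 72.38 kips (transverse, base value).
(i) R_nwl + R_nwt = 361.9 kips; (ii) 0.85 R_nwl + 1.5 R_nwt = 354.7 kips.
R_n = max = 361.9 kips [governs: (i)]; φR_n = 271.4 kips.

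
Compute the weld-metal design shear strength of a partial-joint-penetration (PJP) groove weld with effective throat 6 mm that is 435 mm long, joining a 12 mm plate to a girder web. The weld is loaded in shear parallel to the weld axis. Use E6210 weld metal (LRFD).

φR_n ≈ 728 kN

E62XX → F_EXX = 620 MPa.
Effective throat (given) t_e = 6 mm.
A_we = 6 × 435 = 2610 mm².
F_nw = 0.6 F_EXX = 372 MPa.
φR_n = 0.75 × 372 × 2610 × 10⁻³ = 728.2 kN.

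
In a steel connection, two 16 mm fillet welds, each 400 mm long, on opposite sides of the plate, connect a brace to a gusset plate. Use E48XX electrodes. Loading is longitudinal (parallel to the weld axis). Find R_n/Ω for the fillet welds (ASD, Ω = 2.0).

E48XX → F_EXX = 480 MPa.
Effective throat t_e = 0.707 × 16 = 11.31 mm.
Total length L = 800 mm; A_we = 11.31 × 800 = 9050 mm².
F_nw = 0.6 F_EXX = 0.6 × 480 = 288 MPa.
R_n = 288 × 9050 × 10⁻³ = 2606 kN; R_n/Ω = 2606/2.0 = 1303 kN.

R_n/Ω ≈ 1300 kN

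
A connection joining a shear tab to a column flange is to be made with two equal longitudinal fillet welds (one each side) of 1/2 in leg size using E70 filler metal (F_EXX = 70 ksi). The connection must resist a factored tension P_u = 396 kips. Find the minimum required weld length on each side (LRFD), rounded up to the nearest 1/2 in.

Throat t_e = 0.707 × 0.5 = 0.3535 in.
φr_n = 0.75 × 0.6 × 70 × 0.3535 = 11.14 kips/in.
L_req = P_u / φr_n = 396 / 11.14 = 35.56 in total.
Per side: 35.56 / 2 = 17.78 in.
Round up → use L = 18 in on each side.

L = 18 in on each side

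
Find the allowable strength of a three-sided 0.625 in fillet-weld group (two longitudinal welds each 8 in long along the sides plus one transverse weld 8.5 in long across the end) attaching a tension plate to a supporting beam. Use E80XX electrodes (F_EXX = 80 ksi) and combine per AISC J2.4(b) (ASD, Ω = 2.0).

t_e = 0.707 × 0.625 = 0.4419 in.
R_nwl = 0.6 × 80 × 0.4419 × 16 = 339.4 kip (longitudinal, 2 welds).
R_nwt = 0.6 × 80 × 0.4419 × 8.5 = 180.3 kip (transverse, base value).
(i) R_nwl + R_nwt = 519.6 kip; (ii) 0.85 R_nwl + 1.5 R_nwt = 558.9 kip.
R_n = max = 558.9 kip [governs: (ii)]; R_n/Ω = 279.4 kip.

R_n/Ω ≈ 279 kip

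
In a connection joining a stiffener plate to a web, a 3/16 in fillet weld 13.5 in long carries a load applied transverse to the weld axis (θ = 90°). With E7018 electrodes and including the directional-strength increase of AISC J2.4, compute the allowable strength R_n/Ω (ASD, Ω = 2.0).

R_n/Ω ≈ 56.4 kip

E70XX → F_EXX = 70 ksi.
t_e = 0.707 × 0.1875 = 0.1326 in; A_we = 0.1326 × 13.5 = 1.79 in².
Directional factor: 1.0 + 0.5 sin^1.5(90°) = 1.5.
F_nw = 0.6 × 70 × 1.5 = 63 ksi.
R_n/Ω = (63 × 1.79) / 2.0 = 56.37 kip.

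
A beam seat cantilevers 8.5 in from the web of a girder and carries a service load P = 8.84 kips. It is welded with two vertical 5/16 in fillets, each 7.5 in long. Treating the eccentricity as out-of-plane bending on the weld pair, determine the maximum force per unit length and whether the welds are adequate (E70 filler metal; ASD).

E70XX → F_EXX = 70 ksi.
L_w = 2 × 7.5 = 15 in; section modulus (unit throat) S = 2 × L²/6 = 18.75 in².
Direct shear f_v = P/L_w = 8.84/15 = 0.5893 kip/in.
Moment M = P × e = 8.84 × 8.5 = 75.14 kip·in; bending f_b = M/S = 4.007 kip/in.
f_max = √(f_v² + f_b²) = √(0.5893² + 4.007²) = 4.051 kip/in.
r_n/Ω = (1/2.0) × 0.6 × 70 × (0.707 × 0.3125) = 4.64 kip/in → adequate.

f_max ≈ 4.05 kip/in; adequate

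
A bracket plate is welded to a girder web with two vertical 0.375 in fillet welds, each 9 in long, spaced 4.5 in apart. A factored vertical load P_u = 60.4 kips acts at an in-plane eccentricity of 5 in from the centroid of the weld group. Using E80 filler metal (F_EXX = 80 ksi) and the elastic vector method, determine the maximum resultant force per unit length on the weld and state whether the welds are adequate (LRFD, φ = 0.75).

Total weld length L_w = 18 in. Treat welds as unit-width lines.
Polar moment about centroid: J = 2[d³/12 + d(b/2)²] = 2[9³/12 + 9×2.25²] = 212.6 in³.
Direct shear f_v = P/L_w = 60.4 / 18 = 3.356 kip/in (vertical).
Torsion M = P·e = 60.4 × 5 = 302 kip·in.
Critical point at (x, y) = (2.25, 4.5) from centroid. f_tx = M·y/J = 6.392 kip/in; f_ty = M·x/J = 3.196 kip/in.
Resultant f_max = √[f_tx² + (f_v + f_ty)²] = √[6.392² + (3.356 + 3.196)²] = 9.153 kip/in.
Capacity per unit length: φr_n = 0.75 × 0.6 × 80 × (0.707 × 0.375) = 9.544 kip/in.
9.153 ≤ 9.544 → adequate.

f_max ≈ 9.15 kip/in; adequate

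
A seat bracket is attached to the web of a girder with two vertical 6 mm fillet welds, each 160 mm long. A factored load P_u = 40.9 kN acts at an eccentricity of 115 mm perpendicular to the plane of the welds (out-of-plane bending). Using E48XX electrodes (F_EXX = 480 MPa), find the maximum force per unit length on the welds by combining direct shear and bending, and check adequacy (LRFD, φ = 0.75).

L_w = 2 × 160 = 320 mm; section modulus (unit throat) S = 2 × L²/6 = 8533 mm².
Direct shear f_v = P/L_w = 40.9×10³/320 = 127.8 N/mm.
Moment M = P × e = 40.9×10³ × 115 = 4703500 N·mm; bending f_b = M/S = 551.2 N/mm.
f_max = √(f_v² + f_b²) = √(127.8² + 551.2²) = 565.8 N/mm.
φr_n = 0.75 × 0.6 × 480 × (0.707 × 6) = 916.3 N/mm → adequate.

f_max ≈ 566 N/mm; adequate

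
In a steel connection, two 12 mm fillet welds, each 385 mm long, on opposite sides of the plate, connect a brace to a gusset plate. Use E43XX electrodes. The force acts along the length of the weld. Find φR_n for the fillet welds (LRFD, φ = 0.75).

φR_n ≈ 1260 kN

E43XX → F_EXX = 430 MPa.
Effective throat t_e = 0.707 × 12 = 8.484 mm.
Total length L = 770 mm; A_we = 8.484 × 770 = 6533 mm².
F_nw = 0.6 F_EXX = 0.6 × 430 = 258 MPa.
φR_n = 0.75 × 258 × 6533 × 10⁻³ = 1264 kN.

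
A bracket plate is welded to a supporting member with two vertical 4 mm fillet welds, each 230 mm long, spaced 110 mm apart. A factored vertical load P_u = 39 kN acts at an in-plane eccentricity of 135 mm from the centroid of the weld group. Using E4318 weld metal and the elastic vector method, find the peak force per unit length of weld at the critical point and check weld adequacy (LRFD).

E43XX → F_EXX = 430 MPa.
Total weld length L_w = 460 mm. Treat welds as unit-width lines.
Polar moment about centroid: J = 2[d³/12 + d(b/2)²] = 2[230³/12 + 230×55²] = 3419000 mm³.
Direct shear f_v = P/L_w = 39×10³ / 460 = 84.78 N/mm (vertical).
Torsion M = P·e = 39×10³ × 135 = 5265000 N·mm.
Critical point at (x, y) = (55, 115) from centroid. f_tx = M·y/J = 177.1 N/mm; f_ty = M·x/J = 84.69 N/mm.
Resultant f_max = √[f_tx² + (f_v + f_ty)²] = √[177.1² + (84.78 + 84.69)²] = 245.1 N/mm.
Capacity per unit length: φr_n = 0.75 × 0.6 × 430 × (0.707 × 4) = 547.2 N/mm.
245.1 ≤ 547.2 → adequate.

f_max ≈ 245 N/mm; adequate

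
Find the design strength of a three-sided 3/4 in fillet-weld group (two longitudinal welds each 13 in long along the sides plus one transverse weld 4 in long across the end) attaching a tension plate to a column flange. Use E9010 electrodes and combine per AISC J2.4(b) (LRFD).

φR_n ≈ 644 kips

E90XX → F_EXX = 90 ksi.
t_e = 0.707 × 0.75 = 0.5302 in.
R_nwl = 0.6 × 90 × 0.5302 × 26 = 744.5 kips (longitudinal, 2 welds).
R_nwt = 0.6 × 90 × 0.5302 × 4 = 114.5 kips (transverse, base value).
(i) R_nwl + R_nwt = 859 kips; (ii) 0.85 R_nwl + 1.5 R_nwt = 804.6 kips.
R_n = max = 859 kips [governs: (i)]; φR_n = 644.3 kips.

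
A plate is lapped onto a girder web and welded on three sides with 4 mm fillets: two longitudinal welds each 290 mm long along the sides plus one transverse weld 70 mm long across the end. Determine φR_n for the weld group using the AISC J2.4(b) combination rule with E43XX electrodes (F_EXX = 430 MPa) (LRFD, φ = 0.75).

t_e = 0.707 × 4 = 2.828 mm.
R_nwl = 0.6 × 430 × 2.828 × 580 × 10⁻³ = 423.2 kN (longitudinal, 2 welds).
R_nwt = 0.6 × 430 × 2.828 × 70 × 10⁻³ = 51.07 kN (transverse, base value).
(i) R_nwl + R_nwt = 474.3 kN; (ii) 0.85 R_nwl + 1.5 R_nwt = 436.3 kN.
R_n = max = 474.3 kN [governs: (i)]; φR_n = 355.7 kN.

φR_n ≈ 356 kN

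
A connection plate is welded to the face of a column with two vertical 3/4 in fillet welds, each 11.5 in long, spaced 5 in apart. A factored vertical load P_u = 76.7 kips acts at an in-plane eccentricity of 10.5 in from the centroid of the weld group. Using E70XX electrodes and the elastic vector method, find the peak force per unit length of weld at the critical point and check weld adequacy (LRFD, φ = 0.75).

E70XX → F_EXX = 70 ksi.
Total weld length L_w = 23 in. Treat welds as unit-width lines.
Polar moment about centroid: J = 2[d³/12 + d(b/2)²] = 2[11.5³/12 + 11.5×2.5²] = 397.2 in³.
Direct shear f_v = P/L_w = 76.7 / 23 = 3.335 kip/in (vertical).
Torsion M = P·e = 76.7 × 10.5 = 805.35 kip·in.
Critical point at (x, y) = (2.5, 5.75) from centroid. f_tx = M·y/J = 11.66 kip/in; f_ty = M·x/J = 5.069 kip/in.
Resultant f_max = √[f_tx² + (f_v + f_ty)²] = √[11.66² + (3.335 + 5.069)²] = 14.37 kip/in.
Capacity per unit length: φr_n = 0.75 × 0.6 × 70 × (0.707 × 0.75) = 16.7 kip/in.
14.37 ≤ 16.7 → adequate.

f_max ≈ 14.4 kip/in; adequate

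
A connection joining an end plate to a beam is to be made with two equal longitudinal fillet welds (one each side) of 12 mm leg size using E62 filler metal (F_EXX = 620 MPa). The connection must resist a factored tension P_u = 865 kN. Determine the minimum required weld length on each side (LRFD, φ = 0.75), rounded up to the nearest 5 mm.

L = 185 mm on each side

Throat t_e = 0.707 × 12 = 8.484 mm.
φr_n = 0.75 × 0.6 × 620 × 8.484 × 10⁻³ = 2.367 kN/mm.
L_req = P_u / φr_n = 865 / 2.367 = 365.4 mm total.
Per side: 365.4 / 2 = 182.7 mm.
Round up → use L = 185 mm on each side.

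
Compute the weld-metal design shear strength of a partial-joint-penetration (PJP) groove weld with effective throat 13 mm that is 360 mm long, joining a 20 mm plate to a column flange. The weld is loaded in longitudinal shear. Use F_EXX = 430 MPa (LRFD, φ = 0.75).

Effective throat (given) t_e = 13 mm.
A_we = 13 × 360 = 4680 mm².
F_nw = 0.6 F_EXX = 258 MPa.
φR_n = 0.75 × 258 × 4680 × 10⁻³ = 905.6 kN.

φR_n ≈ 906 kN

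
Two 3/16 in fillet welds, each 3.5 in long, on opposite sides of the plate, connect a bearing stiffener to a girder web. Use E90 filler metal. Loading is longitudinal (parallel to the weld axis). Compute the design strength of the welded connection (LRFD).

E90XX → F_EXX = 90 ksi.
Effective throat t_e = 0.707 × 0.1875 = 0.1326 in.
Total length L = 7 in; A_we = 0.1326 × 7 = 0.9279 in².
F_nw = 0.6 F_EXX = 0.6 × 90 = 54 ksi.
φR_n = 0.75 × 54 × 0.9279 = 37.58 kip.

φR_n ≈ 37.6 kip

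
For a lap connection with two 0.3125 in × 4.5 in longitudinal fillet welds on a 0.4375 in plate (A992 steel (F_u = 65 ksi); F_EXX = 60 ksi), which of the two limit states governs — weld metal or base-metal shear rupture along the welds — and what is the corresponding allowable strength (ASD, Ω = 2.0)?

t_e = 0.707 × 0.3125 = 0.2209 in; L = 9 in.
Weld metal: R_n/Ω = (1/2.0) × 0.6 × 60 × 0.2209 × 9 = 35.79 kips.
Base metal (shear rupture): R_n/Ω = (1/2.0) × 0.6 × 65 × 0.4375 × 9 = 76.78 kips.
Governing: weld metal.

R_n/Ω ≈ 35.8 kips (weld metal governs)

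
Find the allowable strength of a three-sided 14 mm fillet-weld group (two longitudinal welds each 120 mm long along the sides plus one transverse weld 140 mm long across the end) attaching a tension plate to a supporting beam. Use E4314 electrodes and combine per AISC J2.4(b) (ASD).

R_n/Ω ≈ 529 kN

E43XX → F_EXX = 430 MPa.
t_e = 0.707 × 14 = 9.898 mm.
R_nwl = 0.6 × 430 × 9.898 × 240 × 10⁻³ = 612.9 kN (longitudinal, 2 welds).
R_nwt = 0.6 × 430 × 9.898 × 140 × 10⁻³ = 357.5 kN (transverse, base value).
(i) R_nwl + R_nwt = 970.4 kN; (ii) 0.85 R_nwl + 1.5 R_nwt = 1057 kN.
R_n = max = 1057 kN [governs: (ii)]; R_n/Ω = 528.6 kN.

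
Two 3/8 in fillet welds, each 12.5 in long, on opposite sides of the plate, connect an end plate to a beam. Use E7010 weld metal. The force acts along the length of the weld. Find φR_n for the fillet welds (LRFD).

φR_n ≈ 209 kip

E70XX → F_EXX = 70 ksi.
Effective throat t_e = 0.707 × 0.375 = 0.2651 in.
Total length L = 25 in; A_we = 0.2651 × 25 = 6.628 in².
F_nw = 0.6 F_EXX = 0.6 × 70 = 42 ksi.
φR_n = 0.75 × 42 × 6.628 = 208.8 kip.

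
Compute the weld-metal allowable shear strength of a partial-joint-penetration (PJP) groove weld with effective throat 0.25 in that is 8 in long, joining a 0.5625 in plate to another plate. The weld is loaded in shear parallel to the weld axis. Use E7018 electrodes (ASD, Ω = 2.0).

E70XX → F_EXX = 70 ksi.
Effective throat (given) t_e = 0.25 in.
A_we = 0.25 × 8 = 2 in².
F_nw = 0.6 F_EXX = 42 ksi.
R_n/Ω = (42 × 2) / 2.0 = 42 kip.

R_n/Ω ≈ 42 kip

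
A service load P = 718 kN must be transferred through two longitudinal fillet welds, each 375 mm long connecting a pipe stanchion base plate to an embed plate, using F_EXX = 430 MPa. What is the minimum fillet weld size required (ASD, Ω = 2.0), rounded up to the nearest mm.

Total weld length L = 750 mm.
Required throat t_e = P × Ω / (0.6 F_EXX × L) = 718 × 2.0 / (0.6 × 430 × 750 × 10⁻³) = 7.421 mm.
Required leg w = t_e / 0.707 = 10.5 mm → use 11 mm.

w = 11 mm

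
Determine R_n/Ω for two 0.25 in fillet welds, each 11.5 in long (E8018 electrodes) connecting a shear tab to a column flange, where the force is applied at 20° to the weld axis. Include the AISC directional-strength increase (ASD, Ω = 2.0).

E80XX → F_EXX = 80 ksi.
t_e = 0.707 × 0.25 = 0.1767 in; A_we = 0.1767 × 23 = 4.065 in².
Directional factor: 1.0 + 0.5 sin^1.5(20°) = 1.1.
F_nw = 0.6 × 80 × 1.1 = 52.8 ksi.
R_n/Ω = (52.8 × 4.065) / 2.0 = 107.3 kip.

R_n/Ω ≈ 107 kip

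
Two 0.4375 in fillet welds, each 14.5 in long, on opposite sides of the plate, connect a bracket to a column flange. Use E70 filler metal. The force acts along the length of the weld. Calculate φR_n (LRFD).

E70XX → F_EXX = 70 ksi.
Effective throat t_e = 0.707 × 0.4375 = 0.3093 in.
Total length L = 29 in; A_we = 0.3093 × 29 = 8.97 in².
F_nw = 0.6 F_EXX = 0.6 × 70 = 42 ksi.
φR_n = 0.75 × 42 × 8.97 = 282.6 kips.

φR_n ≈ 283 kips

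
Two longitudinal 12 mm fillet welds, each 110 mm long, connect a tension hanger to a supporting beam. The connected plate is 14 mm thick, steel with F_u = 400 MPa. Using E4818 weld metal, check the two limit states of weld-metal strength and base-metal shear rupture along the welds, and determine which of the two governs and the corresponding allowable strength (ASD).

E48XX → F_EXX = 480 MPa.
t_e = 0.707 × 12 = 8.484 mm; L = 220 mm.
Weld metal: R_n/Ω = (1/2.0) × 0.6 × 480 × 8.484 × 220 × 10⁻³ = 268.8 kN.
Base metal (shear rupture): R_n/Ω = (1/2.0) × 0.6 × 400 × 14 × 220 × 10⁻³ = 369.6 kN.
Governing: weld metal.

R_n/Ω ≈ 269 kN (weld metal governs)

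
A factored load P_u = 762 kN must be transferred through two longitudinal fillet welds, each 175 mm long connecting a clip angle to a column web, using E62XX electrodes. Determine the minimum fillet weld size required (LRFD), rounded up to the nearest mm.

E62XX → F_EXX = 620 MPa.
Total weld length L = 350 mm.
Required throat t_e = P_u / (φ × 0.6 F_EXX × L) = 762 / (0.75 × 0.6 × 620 × 350 × 10⁻³) = 7.803 mm.
Required leg w = t_e / 0.707 = 11.04 mm → use 12 mm.

w = 12 mm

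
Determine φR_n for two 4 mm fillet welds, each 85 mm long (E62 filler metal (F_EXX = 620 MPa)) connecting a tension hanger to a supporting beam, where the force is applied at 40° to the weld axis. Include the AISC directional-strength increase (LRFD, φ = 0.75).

t_e = 0.707 × 4 = 2.828 mm; A_we = 2.828 × 170 = 480.8 mm².
Directional factor: 1.0 + 0.5 sin^1.5(40°) = 1.258.
F_nw = 0.6 × 620 × 1.258 = 467.9 MPa.
φR_n = 0.75 × 467.9 × 480.8 × 10⁻³ = 168.7 kN.

φR_n ≈ 169 kN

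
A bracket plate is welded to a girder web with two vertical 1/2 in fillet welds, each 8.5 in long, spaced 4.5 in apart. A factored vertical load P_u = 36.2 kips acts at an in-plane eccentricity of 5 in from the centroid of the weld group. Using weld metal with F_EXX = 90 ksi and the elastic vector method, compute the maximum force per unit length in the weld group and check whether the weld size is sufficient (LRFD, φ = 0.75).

f_max ≈ 5.92 kip/in; adequate

Total weld length L_w = 17 in. Treat welds as unit-width lines.
Polar moment about centroid: J = 2[d³/12 + d(b/2)²] = 2[8.5³/12 + 8.5×2.25²] = 188.4 in³.
Direct shear f_v = P/L_w = 36.2 / 17 = 2.129 kip/in (vertical).
Torsion M = P·e = 36.2 × 5 = 181 kip·in.
Critical point at (x, y) = (2.25, 4.25) from centroid. f_tx = M·y/J = 4.083 kip/in; f_ty = M·x/J = 2.161 kip/in.
Resultant f_max = √[f_tx² + (f_v + f_ty)²] = √[4.083² + (2.129 + 2.161)²] = 5.923 kip/in.
Capacity per unit length: φr_n = 0.75 × 0.6 × 90 × (0.707 × 0.5) = 14.32 kip/in.
5.923 ≤ 14.32 → adequate.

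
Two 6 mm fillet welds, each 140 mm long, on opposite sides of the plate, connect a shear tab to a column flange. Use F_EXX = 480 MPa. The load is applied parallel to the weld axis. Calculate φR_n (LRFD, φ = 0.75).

φR_n ≈ 257 kN

Effective throat t_e = 0.707 × 6 = 4.242 mm.
Total length L = 280 mm; A_we = 4.242 × 280 = 1188 mm².
F_nw = 0.6 F_EXX = 0.6 × 480 = 288 MPa.
φR_n = 0.75 × 288 × 1188 × 10⁻³ = 256.6 kN.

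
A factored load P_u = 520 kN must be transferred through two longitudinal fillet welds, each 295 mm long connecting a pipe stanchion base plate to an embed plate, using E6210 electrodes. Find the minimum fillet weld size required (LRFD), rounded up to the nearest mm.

w = 5 mm

E62XX → F_EXX = 620 MPa.
Total weld length L = 590 mm.
Required throat t_e = P_u / (φ × 0.6 F_EXX × L) = 520 / (0.75 × 0.6 × 620 × 590 × 10⁻³) = 3.159 mm.
Required leg w = t_e / 0.707 = 4.468 mm → use 5 mm.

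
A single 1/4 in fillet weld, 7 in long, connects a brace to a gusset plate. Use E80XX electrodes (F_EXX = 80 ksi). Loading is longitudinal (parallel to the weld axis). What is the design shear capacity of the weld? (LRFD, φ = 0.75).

Effective throat t_e = 0.707 × 0.25 = 0.1767 in.
Total length L = 7 in; A_we = 0.1767 × 7 = 1.237 in².
F_nw = 0.6 F_EXX = 0.6 × 80 = 48 ksi.
φR_n = 0.75 × 48 × 1.237 = 44.54 kips.

φR_n ≈ 44.5 kips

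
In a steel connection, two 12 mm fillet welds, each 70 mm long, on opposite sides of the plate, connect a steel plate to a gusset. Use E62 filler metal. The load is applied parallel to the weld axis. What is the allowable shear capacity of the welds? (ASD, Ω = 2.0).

R_n/Ω ≈ 221 kN

E62XX → F_EXX = 620 MPa.
Effective throat t_e = 0.707 × 12 = 8.484 mm.
Total length L = 140 mm; A_we = 8.484 × 140 = 1188 mm².
F_nw = 0.6 F_EXX = 0.6 × 620 = 372 MPa.
R_n = 372 × 1188 × 10⁻³ = 441.8 kN; R_n/Ω = 441.8/2.0 = 220.9 kN.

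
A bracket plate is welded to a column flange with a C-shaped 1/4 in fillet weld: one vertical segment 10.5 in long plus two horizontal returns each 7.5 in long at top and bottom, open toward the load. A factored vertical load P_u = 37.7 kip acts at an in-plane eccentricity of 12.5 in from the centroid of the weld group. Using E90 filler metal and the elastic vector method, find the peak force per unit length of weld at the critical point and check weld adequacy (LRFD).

f_max ≈ 6.4 kip/in; adequate

E90XX → F_EXX = 90 ksi.
Total weld length L_w = 25.5 in. Treat welds as unit-width lines.
Centroid: x̄ = 2×7.5×3.75 / 25.5 = 2.206 in from the vertical weld.
Polar moment about centroid: J = I_x + I_y = [10.5³/12 + 2×7.5×5.25²] + [10.5×2.206² + 2(7.5³/12 + 7.5×1.544²)] = 667.1 in³.
Direct shear f_v = P/L_w = 37.7 / 25.5 = 1.478 kip/in (vertical).
Torsion M = P·e = 37.7 × 12.5 = 471.25 kip·in.
Critical point at (x, y) = (5.294, 5.25) from centroid. f_tx = M·y/J = 3.709 kip/in; f_ty = M·x/J = 3.74 kip/in.
Resultant f_max = √[f_tx² + (f_v + f_ty)²] = √[3.709² + (1.478 + 3.74)²] = 6.402 kip/in.
Capacity per unit length: φr_n = 0.75 × 0.6 × 90 × (0.707 × 0.25) = 7.158 kip/in.
6.402 ≤ 7.158 → adequate.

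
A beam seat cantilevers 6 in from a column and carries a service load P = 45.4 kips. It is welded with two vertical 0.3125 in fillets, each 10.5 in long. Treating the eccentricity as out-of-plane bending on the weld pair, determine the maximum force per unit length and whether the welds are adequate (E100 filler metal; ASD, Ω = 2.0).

E100XX → F_EXX = 100 ksi.
L_w = 2 × 10.5 = 21 in; section modulus (unit throat) S = 2 × L²/6 = 36.75 in².
Direct shear f_v = P/L_w = 45.4/21 = 2.162 kip/in.
Moment M = P × e = 45.4 × 6 = 272.4 kip·in; bending f_b = M/S = 7.412 kip/in.
f_max = √(f_v² + f_b²) = √(2.162² + 7.412²) = 7.721 kip/in.
r_n/Ω = (1/2.0) × 0.6 × 100 × (0.707 × 0.3125) = 6.628 kip/in → NOT adequate.

f_max ≈ 7.72 kip/in; NOT adequate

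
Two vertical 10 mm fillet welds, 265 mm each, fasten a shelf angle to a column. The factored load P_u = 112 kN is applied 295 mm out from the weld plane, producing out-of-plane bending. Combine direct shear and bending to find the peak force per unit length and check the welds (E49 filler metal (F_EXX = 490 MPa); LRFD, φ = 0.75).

f_max ≈ 1430 N/mm; adequate

L_w = 2 × 265 = 530 mm; section modulus (unit throat) S = 2 × L²/6 = 23410 mm².
Direct shear f_v = P/L_w = 112×10³/530 = 211.3 N/mm.
Moment M = P × e = 112×10³ × 295 = 33040000 N·mm; bending f_b = M/S = 1411 N/mm.
f_max = √(f_v² + f_b²) = √(211.3² + 1411²) = 1427 N/mm.
φr_n = 0.75 × 0.6 × 490 × (0.707 × 10) = 1559 N/mm → adequate.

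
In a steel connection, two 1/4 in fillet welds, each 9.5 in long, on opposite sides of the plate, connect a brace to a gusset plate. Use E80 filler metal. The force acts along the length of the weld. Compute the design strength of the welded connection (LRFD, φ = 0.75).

φR_n ≈ 121 kip

E80XX → F_EXX = 80 ksi.
Effective throat t_e = 0.707 × 0.25 = 0.1767 in.
Total length L = 19 in; A_we = 0.1767 × 19 = 3.358 in².
F_nw = 0.6 F_EXX = 0.6 × 80 = 48 ksi.
φR_n = 0.75 × 48 × 3.358 = 120.9 kip.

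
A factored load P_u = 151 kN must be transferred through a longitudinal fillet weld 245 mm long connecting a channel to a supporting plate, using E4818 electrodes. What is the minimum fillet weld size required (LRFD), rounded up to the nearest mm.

w = 5 mm

E48XX → F_EXX = 480 MPa.
Total weld length L = 245 mm.
Required throat t_e = P_u / (φ × 0.6 F_EXX × L) = 151 / (0.75 × 0.6 × 480 × 245 × 10⁻³) = 2.853 mm.
Required leg w = t_e / 0.707 = 4.036 mm → use 5 mm.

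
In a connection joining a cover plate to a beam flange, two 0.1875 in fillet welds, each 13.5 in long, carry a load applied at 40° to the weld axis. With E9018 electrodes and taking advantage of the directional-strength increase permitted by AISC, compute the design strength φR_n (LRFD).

E90XX → F_EXX = 90 ksi.
t_e = 0.707 × 0.1875 = 0.1326 in; A_we = 0.1326 × 27 = 3.579 in².
Directional factor: 1.0 + 0.5 sin^1.5(40°) = 1.258.
F_nw = 0.6 × 90 × 1.258 = 67.91 ksi.
φR_n = 0.75 × 67.91 × 3.579 = 182.3 kip.

φR_n ≈ 182 kip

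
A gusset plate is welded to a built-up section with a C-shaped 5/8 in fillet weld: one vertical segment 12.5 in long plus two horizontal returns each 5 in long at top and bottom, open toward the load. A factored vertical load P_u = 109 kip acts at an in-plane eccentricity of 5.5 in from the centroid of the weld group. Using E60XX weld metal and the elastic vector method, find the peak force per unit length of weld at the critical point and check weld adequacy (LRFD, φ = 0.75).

f_max ≈ 10.6 kip/in; adequate

E60XX → F_EXX = 60 ksi.
Total weld length L_w = 22.5 in. Treat welds as unit-width lines.
Centroid: x̄ = 2×5×2.5 / 22.5 = 1.111 in from the vertical weld.
Polar moment about centroid: J = I_x + I_y = [12.5³/12 + 2×5×6.25²] + [12.5×1.111² + 2(5³/12 + 5×1.389²)] = 608.9 in³.
Direct shear f_v = P/L_w = 109 / 22.5 = 4.844 kip/in (vertical).
Torsion M = P·e = 109 × 5.5 = 599.5 kip·in.
Critical point at (x, y) = (3.889, 6.25) from centroid. f_tx = M·y/J = 6.153 kip/in; f_ty = M·x/J = 3.829 kip/in.
Resultant f_max = √[f_tx² + (f_v + f_ty)²] = √[6.153² + (4.844 + 3.829)²] = 10.63 kip/in.
Capacity per unit length: φr_n = 0.75 × 0.6 × 60 × (0.707 × 0.625) = 11.93 kip/in.
10.63 ≤ 11.93 → adequate.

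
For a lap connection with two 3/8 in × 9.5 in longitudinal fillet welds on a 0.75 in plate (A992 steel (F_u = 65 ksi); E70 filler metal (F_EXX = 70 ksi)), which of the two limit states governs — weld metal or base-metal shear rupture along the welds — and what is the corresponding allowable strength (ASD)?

t_e = 0.707 × 0.375 = 0.2651 in; L = 19 in.
Weld metal: R_n/Ω = (1/2.0) × 0.6 × 70 × 0.2651 × 19 = 105.8 kip.
Base metal (shear rupture): R_n/Ω = (1/2.0) × 0.6 × 65 × 0.75 × 19 = 277.9 kip.
Governing: weld metal.

R_n/Ω ≈ 106 kip (weld metal governs)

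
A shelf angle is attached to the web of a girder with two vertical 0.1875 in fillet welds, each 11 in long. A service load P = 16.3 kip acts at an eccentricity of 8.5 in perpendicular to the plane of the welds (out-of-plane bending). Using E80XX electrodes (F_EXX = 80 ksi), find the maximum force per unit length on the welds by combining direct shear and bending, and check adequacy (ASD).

L_w = 2 × 11 = 22 in; section modulus (unit throat) S = 2 × L²/6 = 40.33 in².
Direct shear f_v = P/L_w = 16.3/22 = 0.7409 kip/in.
Moment M = P × e = 16.3 × 8.5 = 138.55 kip·in; bending f_b = M/S = 3.435 kip/in.
f_max = √(f_v² + f_b²) = √(0.7409² + 3.435²) = 3.514 kip/in.
r_n/Ω = (1/2.0) × 0.6 × 80 × (0.707 × 0.1875) = 3.181 kip/in → NOT adequate.

f_max ≈ 3.51 kip/in; NOT adequate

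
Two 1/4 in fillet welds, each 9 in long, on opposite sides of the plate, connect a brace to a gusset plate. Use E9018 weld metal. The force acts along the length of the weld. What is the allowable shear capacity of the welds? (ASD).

R_n/Ω ≈ 85.9 kip

E90XX → F_EXX = 90 ksi.
Effective throat t_e = 0.707 × 0.25 = 0.1767 in.
Total length L = 18 in; A_we = 0.1767 × 18 = 3.181 in².
F_nw = 0.6 F_EXX = 0.6 × 90 = 54 ksi.
R_n = 54 × 3.181 = 171.8 kip; R_n/Ω = 171.8/2.0 = 85.9 kip.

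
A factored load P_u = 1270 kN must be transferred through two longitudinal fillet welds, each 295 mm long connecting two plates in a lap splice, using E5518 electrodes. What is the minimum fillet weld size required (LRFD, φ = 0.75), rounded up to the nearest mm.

w = 13 mm

E55XX → F_EXX = 550 MPa.
Total weld length L = 590 mm.
Required throat t_e = P_u / (φ × 0.6 F_EXX × L) = 1270 / (0.75 × 0.6 × 550 × 590 × 10⁻³) = 8.697 mm.
Required leg w = t_e / 0.707 = 12.3 mm → use 13 mm.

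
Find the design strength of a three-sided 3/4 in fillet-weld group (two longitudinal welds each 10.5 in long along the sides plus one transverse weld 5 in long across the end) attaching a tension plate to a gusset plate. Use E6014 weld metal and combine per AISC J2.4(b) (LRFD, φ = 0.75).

φR_n ≈ 372 kips

E60XX → F_EXX = 60 ksi.
t_e = 0.707 × 0.75 = 0.5302 in.
R_nwl = 0.6 × 60 × 0.5302 × 21 = 400.9 kips (longitudinal, 2 welds).
R_nwt = 0.6 × 60 × 0.5302 × 5 = 95.44 kips (transverse, base value).
(i) R_nwl + R_nwt = 496.3 kips; (ii) 0.85 R_nwl + 1.5 R_nwt = 483.9 kips.
R_n = max = 496.3 kips [governs: (i)]; φR_n = 372.2 kips.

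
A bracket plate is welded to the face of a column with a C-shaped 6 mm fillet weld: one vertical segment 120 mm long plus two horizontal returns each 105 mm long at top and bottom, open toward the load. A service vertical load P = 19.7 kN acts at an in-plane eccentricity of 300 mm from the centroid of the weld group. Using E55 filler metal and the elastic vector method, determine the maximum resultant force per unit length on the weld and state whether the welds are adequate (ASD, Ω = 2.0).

E55XX → F_EXX = 550 MPa.
Total weld length L_w = 330 mm. Treat welds as unit-width lines.
Centroid: x̄ = 2×105×52.5 / 330 = 33.41 mm from the vertical weld.
Polar moment about centroid: J = I_x + I_y = [120³/12 + 2×105×60²] + [120×33.41² + 2(105³/12 + 105×19.09²)] = 1303000 mm³.
Direct shear f_v = P/L_w = 19.7×10³ / 330 = 59.7 N/mm (vertical).
Torsion M = P·e = 19.7×10³ × 300 = 5910000 N·mm.
Critical point at (x, y) = (71.59, 60) from centroid. f_tx = M·y/J = 272.1 N/mm; f_ty = M·x/J = 324.6 N/mm.
Resultant f_max = √[f_tx² + (f_v + f_ty)²] = √[272.1² + (59.7 + 324.6)²] = 470.9 N/mm.
Capacity per unit length: r_n/Ω = (1/2.0) × 0.6 × 550 × (0.707 × 6) = 699.9 N/mm.
470.9 ≤ 699.9 → adequate.

f_max ≈ 471 N/mm; adequate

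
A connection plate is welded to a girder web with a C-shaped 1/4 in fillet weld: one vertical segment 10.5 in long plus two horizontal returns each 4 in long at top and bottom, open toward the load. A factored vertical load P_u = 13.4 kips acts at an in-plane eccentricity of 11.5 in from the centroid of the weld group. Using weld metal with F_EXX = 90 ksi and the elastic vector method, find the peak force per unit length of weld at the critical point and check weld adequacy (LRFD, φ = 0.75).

f_max ≈ 3.16 kip/in; adequate

Total weld length L_w = 18.5 in. Treat welds as unit-width lines.
Centroid: x̄ = 2×4×2 / 18.5 = 0.8649 in from the vertical weld.
Polar moment about centroid: J = I_x + I_y = [10.5³/12 + 2×4×5.25²] + [10.5×0.8649² + 2(4³/12 + 4×1.135²)] = 345.8 in³.
Direct shear f_v = P/L_w = 13.4 / 18.5 = 0.7243 kip/in (vertical).
Torsion M = P·e = 13.4 × 11.5 = 154.1 kip·in.
Critical point at (x, y) = (3.135, 5.25) from centroid. f_tx = M·y/J = 2.34 kip/in; f_ty = M·x/J = 1.397 kip/in.
Resultant f_max = √[f_tx² + (f_v + f_ty)²] = √[2.34² + (0.7243 + 1.397)²] = 3.158 kip/in.
Capacity per unit length: φr_n = 0.75 × 0.6 × 90 × (0.707 × 0.25) = 7.158 kip/in.
3.158 ≤ 7.158 → adequate.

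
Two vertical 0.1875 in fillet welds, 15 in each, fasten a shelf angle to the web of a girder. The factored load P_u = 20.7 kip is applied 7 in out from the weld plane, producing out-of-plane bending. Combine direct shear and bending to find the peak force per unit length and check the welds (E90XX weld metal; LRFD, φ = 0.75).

f_max ≈ 2.05 kip/in; adequate

E90XX → F_EXX = 90 ksi.
L_w = 2 × 15 = 30 in; section modulus (unit throat) S = 2 × L²/6 = 75 in².
Direct shear f_v = P/L_w = 20.7/30 = 0.69 kip/in.
Moment M = P × e = 20.7 × 7 = 144.9 kip·in; bending f_b = M/S = 1.932 kip/in.
f_max = √(f_v² + f_b²) = √(0.69² + 1.932²) = 2.052 kip/in.
φr_n = 0.75 × 0.6 × 90 × (0.707 × 0.1875) = 5.369 kip/in → adequate.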